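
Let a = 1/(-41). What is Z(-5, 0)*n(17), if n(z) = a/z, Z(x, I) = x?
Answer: 5/697 ≈ 0.0071736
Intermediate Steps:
a = -1/41 ≈ -0.024390
n(z) = -1/(41*z)
Z(-5, 0)*n(17) = -(-5)/(41*17) = -5*(-1/697) = 5/697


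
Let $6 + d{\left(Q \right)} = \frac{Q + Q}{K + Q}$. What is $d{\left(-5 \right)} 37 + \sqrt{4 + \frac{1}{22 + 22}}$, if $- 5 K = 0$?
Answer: $-148 + \frac{\sqrt{1947}}{22} \approx -145.99$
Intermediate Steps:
$K = 0$ ($K = \left(- \frac{1}{5}\right) 0 = 0$)
$d{\left(Q \right)} = -4$ ($d{\left(Q \right)} = -6 + \frac{Q + Q}{0 + Q} = -6 + \frac{2 Q}{Q} = -6 + 2 = -4$)
$d{\left(-5 \right)} 37 + \sqrt{4 + \frac{1}{22 + 22}} = \left(-4\right) 37 + \sqrt{4 + \frac{1}{22 + 22}} = -148 + \sqrt{4 + \frac{1}{44}} = -148 + \sqrt{\frac{177}{44}} = -148 + \frac{\sqrt{1947}}{22}$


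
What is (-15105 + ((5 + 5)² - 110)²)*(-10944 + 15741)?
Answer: -71978985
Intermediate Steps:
(-15105 + ((5 + 5)² - 110)²)*(-10944 + 15741) = (-15105 + (10² - 110)²)*4797 = (-15105 + (100 - 110)²)*4797 = (-15105 + (-10)²)*4797 = (-15105 + 100)*4797 = -15005*4797 = -71978985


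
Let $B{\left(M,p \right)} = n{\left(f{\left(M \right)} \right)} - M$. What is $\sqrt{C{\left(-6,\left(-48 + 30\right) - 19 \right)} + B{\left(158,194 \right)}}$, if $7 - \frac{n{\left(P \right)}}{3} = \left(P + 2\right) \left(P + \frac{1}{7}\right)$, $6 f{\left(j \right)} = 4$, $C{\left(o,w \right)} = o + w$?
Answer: $\frac{2 i \sqrt{20559}}{21} \approx 13.656 i$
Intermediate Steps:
$f{\left(j \right)} = \frac{2}{3}$ ($f{\left(j \right)} = \frac{1}{6} \cdot 4 = \frac{2}{3}$)
$n{\left(P \right)} = 21 - 3 \left(2 + P\right) \left(\frac{1}{7} + P\right)$ ($n{\left(P \right)} = 21 - 3 \left(P + 2\right) \left(P + \frac{1}{7}\right) = 21 - 3 \left(2 + P\right) \left(P + \frac{1}{7}\right) = 21 - 3 \left(2 + P\right) \left(\frac{1}{7} + P\right)$)
$B{\left(M,p \right)} = \frac{305}{21} - M$ ($B{\left(M,p \right)} = \left(\frac{141}{7} - 3 \left(\frac{2}{3}\right)^{2} - \frac{30}{7}\right) - M = \left(\frac{141}{7} - \frac{4}{3} - \frac{30}{7}\right) - M = \frac{305}{21} - M$)
$\sqrt{C{\left(-6,\left(-48 + 30\right) - 19 \right)} + B{\left(158,194 \right)}} = \sqrt{\left(-6 + \left(\left(-48 + 30\right) - 19\right)\right) + \left(\frac{305}{21} - 158\right)} = \sqrt{\left(-6 - 37\right) + \left(\frac{305}{21} - 158\right)} = \sqrt{\left(-6 - 37\right) - \frac{3013}{21}} = \sqrt{-43 - \frac{3013}{21}} = \sqrt{- \frac{3916}{21}} = \frac{2 i \sqrt{20559}}{21}$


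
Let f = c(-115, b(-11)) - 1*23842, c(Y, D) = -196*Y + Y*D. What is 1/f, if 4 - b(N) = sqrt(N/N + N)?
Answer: -881/1618447 - 115*I*sqrt(10)/3236894 ≈ -0.00054435 - 0.00011235*I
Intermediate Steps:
b(N) = 4 - sqrt(1 + N) (b(N) = 4 - sqrt(N/N + N) = 4 - sqrt(1 + N))
c(Y, D) = -196*Y + D*Y
f = -1762 + 115*I*sqrt(10) (f = -115*(-196 + (4 - sqrt(1 - 11))) - 1*23842 = -115*(-196 + (4 - sqrt(-10))) - 23842 = -115*(-196 + (4 - I*sqrt(10))) - 23842 = -115*(-192 - I*sqrt(10)) - 23842 = (22080 + 115*I*sqrt(10)) - 23842 = -1762 + 115*I*sqrt(10) ≈ -1762.0 + 363.66*I)
1/f = 1/(-1762 + 115*I*sqrt(10))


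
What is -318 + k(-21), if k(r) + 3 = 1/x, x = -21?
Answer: -6742/21 ≈ -321.05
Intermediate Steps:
k(r) = -64/21 (k(r) = -3 + 1/(-21) = -3 - 1/21 = -64/21)
-318 + k(-21) = -318 - 64/21 = -6742/21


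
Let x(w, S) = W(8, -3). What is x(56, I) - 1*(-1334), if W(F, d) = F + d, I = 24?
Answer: 1339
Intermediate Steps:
x(w, S) = 5 (x(w, S) = 8 - 3 = 5)
x(56, I) - 1*(-1334) = 5 - 1*(-1334) = 5 + 1334 = 1339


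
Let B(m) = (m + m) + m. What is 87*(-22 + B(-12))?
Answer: -5046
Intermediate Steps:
B(m) = 3*m (B(m) = 2*m + m = 3*m)
87*(-22 + B(-12)) = 87*(-22 + 3*(-12)) = 87*(-22 - 36) = 87*(-58) = -5046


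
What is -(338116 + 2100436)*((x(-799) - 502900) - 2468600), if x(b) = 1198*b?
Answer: 9580344119504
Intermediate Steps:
-(338116 + 2100436)*((x(-799) - 502900) - 2468600) = -(338116 + 2100436)*((1198*(-799) - 502900) - 2468600) = -2438552*((-957202 - 502900) - 2468600) = -2438552*(-1460102 - 2468600) = -2438552*(-3928702) = -1*(-9580344119504) = 9580344119504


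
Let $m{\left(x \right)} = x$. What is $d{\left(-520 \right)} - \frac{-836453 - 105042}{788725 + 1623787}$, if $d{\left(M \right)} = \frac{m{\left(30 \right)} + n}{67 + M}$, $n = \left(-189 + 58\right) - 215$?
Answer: $\frac{1188851027}{1092867936} \approx 1.0878$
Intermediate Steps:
$n = -346$ ($n = -131 - 215 = -346$)
$d{\left(M \right)} = - \frac{316}{67 + M}$ ($d{\left(M \right)} = \frac{30 - 346}{67 + M} = - \frac{316}{67 + M}$)
$d{\left(-520 \right)} - \frac{-836453 - 105042}{788725 + 1623787} = - \frac{316}{67 - 520} - \frac{-836453 - 105042}{788725 + 1623787} = - \frac{316}{-453} - - \frac{941495}{2412512} = \left(-316\right) \left(- \frac{1}{453}\right) - \left(-941495\right) \frac{1}{2412512} = \frac{316}{453} - - \frac{941495}{2412512} = \frac{316}{453} + \frac{941495}{2412512} = \frac{1188851027}{1092867936}$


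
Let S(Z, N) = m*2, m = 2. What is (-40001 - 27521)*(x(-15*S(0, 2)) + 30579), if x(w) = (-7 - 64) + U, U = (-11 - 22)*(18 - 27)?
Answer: -2080015210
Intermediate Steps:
S(Z, N) = 4 (S(Z, N) = 2*2 = 4)
U = 297 (U = -33*(-9) = 297)
x(w) = 226 (x(w) = (-7 - 64) + 297 = -71 + 297 = 226)
(-40001 - 27521)*(x(-15*S(0, 2)) + 30579) = (-40001 - 27521)*(226 + 30579) = -67522*30805 = -2080015210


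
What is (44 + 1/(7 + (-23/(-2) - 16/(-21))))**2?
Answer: 1270067044/654481 ≈ 1940.6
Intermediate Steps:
(44 + 1/(7 + (-23/(-2) - 16/(-21))))**2 = (44 + 1/(7 + (-23*(-1/2) - 16*(-1/21))))**2 = (44 + 1/(7 + (23/2 + 16/21)))**2 = (44 + 1/(7 + 515/42))**2 = (44 + 1/(809/42))**2 = (44 + 42/809)**2 = (35638/809)**2 = 1270067044/654481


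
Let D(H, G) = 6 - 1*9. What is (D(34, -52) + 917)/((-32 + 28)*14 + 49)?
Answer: -914/7 ≈ -130.57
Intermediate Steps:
D(H, G) = -3 (D(H, G) = 6 - 9 = -3)
(D(34, -52) + 917)/((-32 + 28)*14 + 49) = (-3 + 917)/((-32 + 28)*14 + 49) = 914/(-4*14 + 49) = 914/(-56 + 49) = 914/(-7) = 914*(-⅐) = -914/7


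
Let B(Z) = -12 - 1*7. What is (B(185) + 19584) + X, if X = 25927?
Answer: 45492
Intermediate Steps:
B(Z) = -19 (B(Z) = -12 - 7 = -19)
(B(185) + 19584) + X = (-19 + 19584) + 25927 = 19565 + 25927 = 45492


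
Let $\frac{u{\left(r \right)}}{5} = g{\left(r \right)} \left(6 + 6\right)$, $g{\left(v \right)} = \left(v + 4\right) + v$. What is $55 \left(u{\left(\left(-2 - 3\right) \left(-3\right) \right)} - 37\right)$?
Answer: $110165$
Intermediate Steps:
$g{\left(v \right)} = 4 + 2 v$ ($g{\left(v \right)} = \left(4 + v\right) + v = 4 + 2 v$)
$u{\left(r \right)} = 240 + 120 r$ ($u{\left(r \right)} = 5 \left(4 + 2 r\right) \left(6 + 6\right) = 5 \left(4 + 2 r\right) 12 = 5 \left(48 + 24 r\right) = 240 + 120 r$)
$55 \left(u{\left(\left(-2 - 3\right) \left(-3\right) \right)} - 37\right) = 55 \left(\left(240 + 120 \left(-2 - 3\right) \left(-3\right)\right) - 37\right) = 55 \left(\left(240 + 120 \left(\left(-5\right) \left(-3\right)\right)\right) - 37\right) = 55 \left(\left(240 + 120 \cdot 15\right) - 37\right) = 55 \left(\left(240 + 1800\right) - 37\right) = 55 \left(2040 - 37\right) = 55 \cdot 2003 = 110165$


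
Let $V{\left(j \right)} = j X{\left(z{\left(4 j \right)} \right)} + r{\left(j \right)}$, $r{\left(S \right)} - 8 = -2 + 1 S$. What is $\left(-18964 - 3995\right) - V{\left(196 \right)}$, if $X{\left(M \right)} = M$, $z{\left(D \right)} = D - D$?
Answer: $-23161$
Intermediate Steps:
$z{\left(D \right)} = 0$
$r{\left(S \right)} = 6 + S$ ($r{\left(S \right)} = 8 + \left(-2 + 1 S\right) = 8 + \left(-2 + S\right) = 6 + S$)
$V{\left(j \right)} = 6 + j$ ($V{\left(j \right)} = j 0 + \left(6 + j\right) = 0 + \left(6 + j\right) = 6 + j$)
$\left(-18964 - 3995\right) - V{\left(196 \right)} = \left(-18964 - 3995\right) - \left(6 + 196\right) = \left(-18964 - 3995\right) - 202 = -22959 - 202 = -23161$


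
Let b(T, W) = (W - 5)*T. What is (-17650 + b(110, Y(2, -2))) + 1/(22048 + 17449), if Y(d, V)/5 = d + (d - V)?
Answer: -588505299/39497 ≈ -14900.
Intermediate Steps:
Y(d, V) = -5*V + 10*d (Y(d, V) = 5*(d + (d - V)) = 5*(-V + 2*d) = -5*V + 10*d)
b(T, W) = T*(-5 + W) (b(T, W) = (-5 + W)*T = T*(-5 + W))
(-17650 + b(110, Y(2, -2))) + 1/(22048 + 17449) = (-17650 + 110*(-5 + (-5*(-2) + 10*2))) + 1/(22048 + 17449) = (-17650 + 110*(-5 + (10 + 20))) + 1/39497 = (-17650 + 110*(-5 + 30)) + 1/39497 = (-17650 + 110*25) + 1/39497 = (-17650 + 2750) + 1/39497 = -14900 + 1/39497 = -588505299/39497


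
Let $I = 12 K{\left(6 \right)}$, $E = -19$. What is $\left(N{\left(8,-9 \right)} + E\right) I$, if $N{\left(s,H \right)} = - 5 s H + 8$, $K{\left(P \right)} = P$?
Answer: $25128$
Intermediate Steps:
$N{\left(s,H \right)} = 8 - 5 H s$ ($N{\left(s,H \right)} = - 5 H s + 8 = 8 - 5 H s$)
$I = 72$ ($I = 12 \cdot 6 = 72$)
$\left(N{\left(8,-9 \right)} + E\right) I = \left(\left(8 - \left(-45\right) 8\right) - 19\right) 72 = \left(\left(8 + 360\right) - 19\right) 72 = \left(368 - 19\right) 72 = 349 \cdot 72 = 25128$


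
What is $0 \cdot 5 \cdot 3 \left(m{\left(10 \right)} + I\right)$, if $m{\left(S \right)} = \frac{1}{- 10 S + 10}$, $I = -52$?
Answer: $0$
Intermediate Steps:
$m{\left(S \right)} = \frac{1}{10 - 10 S}$
$0 \cdot 5 \cdot 3 \left(m{\left(10 \right)} + I\right) = 0 \cdot 5 \cdot 3 \left(- \frac{1}{-10 + 10 \cdot 10} - 52\right) = 0 \cdot 3 \left(- \frac{1}{-10 + 100} - 52\right) = 0 \left(- \frac{1}{90} - 52\right) = 0 \left(- \frac{4681}{90}\right) = 0$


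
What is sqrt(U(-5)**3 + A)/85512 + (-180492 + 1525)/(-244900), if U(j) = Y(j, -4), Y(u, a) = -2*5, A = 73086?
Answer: 178967/244900 + sqrt(72086)/85512 ≈ 0.73392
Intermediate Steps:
Y(u, a) = -10
U(j) = -10
sqrt(U(-5)**3 + A)/85512 + (-180492 + 1525)/(-244900) = sqrt((-10)**3 + 73086)/85512 + (-180492 + 1525)/(-244900) = sqrt(-1000 + 73086)*(1/85512) - 178967*(-1/244900) = sqrt(72086)*(1/85512) + 178967/244900 = sqrt(72086)/85512 + 178967/244900 = 178967/244900 + sqrt(72086)/85512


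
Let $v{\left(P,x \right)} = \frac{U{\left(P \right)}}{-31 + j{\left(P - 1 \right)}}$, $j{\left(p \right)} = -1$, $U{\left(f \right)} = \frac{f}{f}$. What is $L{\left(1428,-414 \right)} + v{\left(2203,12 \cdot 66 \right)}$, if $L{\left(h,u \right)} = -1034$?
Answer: $- \frac{33089}{32} \approx -1034.0$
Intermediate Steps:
$U{\left(f \right)} = 1$
$v{\left(P,x \right)} = - \frac{1}{32}$ ($v{\left(P,x \right)} = \frac{1}{-31 - 1} \cdot 1 = \frac{1}{-32} \cdot 1 = \left(- \frac{1}{32}\right) 1 = - \frac{1}{32}$)
$L{\left(1428,-414 \right)} + v{\left(2203,12 \cdot 66 \right)} = -1034 - \frac{1}{32} = - \frac{33089}{32}$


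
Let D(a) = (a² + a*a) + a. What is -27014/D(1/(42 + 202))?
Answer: -804152752/123 ≈ -6.5378e+6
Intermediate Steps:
D(a) = a + 2*a² (D(a) = (a² + a²) + a = 2*a² + a = a + 2*a²)
-27014/D(1/(42 + 202)) = -27014*(42 + 202)/(1 + 2/(42 + 202)) = -27014*244/(1 + 2/244) = -27014*244/(1 + 2*(1/244)) = -27014*244/(1 + 1/122) = -27014/((1/244)*(123/122)) = -27014/123/29768 = -27014*29768/123 = -804152752/123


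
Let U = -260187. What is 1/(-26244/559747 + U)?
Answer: -559747/145638918933 ≈ -3.8434e-6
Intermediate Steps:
1/(-26244/559747 + U) = 1/(-26244/559747 - 260187) = 1/(-145638918933/559747) = -559747/145638918933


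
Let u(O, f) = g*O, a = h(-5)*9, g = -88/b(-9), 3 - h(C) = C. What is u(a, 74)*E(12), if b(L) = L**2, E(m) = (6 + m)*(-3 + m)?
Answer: -12672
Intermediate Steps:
E(m) = (-3 + m)*(6 + m)
h(C) = 3 - C
g = -88/81 (g = -88/((-9)**2) = -88/81 ≈ -1.0864)
a = 72 (a = (3 - 1*(-5))*9 = (3 + 5)*9 = 8*9 = 72)
u(O, f) = -88*O/81
u(a, 74)*E(12) = (-88/81*72)*(-18 + 12**2 + 3*12) = -704*(-18 + 144 + 36)/9 = -704/9*162 = -12672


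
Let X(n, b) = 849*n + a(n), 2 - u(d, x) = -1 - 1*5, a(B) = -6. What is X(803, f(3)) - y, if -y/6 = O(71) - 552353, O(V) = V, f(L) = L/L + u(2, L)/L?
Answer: -2631951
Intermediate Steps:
u(d, x) = 8 (u(d, x) = 2 - (-1 - 1*5) = 2 - (-1 - 5) = 2 - 1*(-6) = 2 + 6 = 8)
f(L) = 1 + 8/L (f(L) = L/L + 8/L = 1 + 8/L)
X(n, b) = -6 + 849*n (X(n, b) = 849*n - 6 = -6 + 849*n)
y = 3313692 (y = -6*(71 - 552353) = -6*(-552282) = 3313692)
X(803, f(3)) - y = (-6 + 849*803) - 1*3313692 = (-6 + 681747) - 3313692 = 681741 - 3313692 = -2631951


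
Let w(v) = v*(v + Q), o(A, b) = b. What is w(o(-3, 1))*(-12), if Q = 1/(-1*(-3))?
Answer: -16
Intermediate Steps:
Q = ⅓ (Q = 1/3 = ⅓ ≈ 0.33333)
w(v) = v*(⅓ + v) (w(v) = v*(v + ⅓) = v*(⅓ + v))
w(o(-3, 1))*(-12) = (1*(⅓ + 1))*(-12) = (1*(4/3))*(-12) = (4/3)*(-12) = -16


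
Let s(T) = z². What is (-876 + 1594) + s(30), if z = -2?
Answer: 722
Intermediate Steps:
s(T) = 4 (s(T) = (-2)² = 4)
(-876 + 1594) + s(30) = (-876 + 1594) + 4 = 718 + 4 = 722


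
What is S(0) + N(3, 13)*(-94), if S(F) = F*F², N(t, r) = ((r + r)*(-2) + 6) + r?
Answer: 3102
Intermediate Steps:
N(t, r) = 6 - 3*r (N(t, r) = ((2*r)*(-2) + 6) + r = (-4*r + 6) + r = (6 - 4*r) + r = 6 - 3*r)
S(F) = F³
S(0) + N(3, 13)*(-94) = 0³ + (6 - 3*13)*(-94) = 0 + (6 - 39)*(-94) = 0 - 33*(-94) = 0 + 3102 = 3102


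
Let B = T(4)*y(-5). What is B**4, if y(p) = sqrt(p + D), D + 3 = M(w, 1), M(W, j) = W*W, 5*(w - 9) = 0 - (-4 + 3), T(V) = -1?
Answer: 3671056/625 ≈ 5873.7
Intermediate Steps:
w = 46/5 (w = 9 + (0 - (-4 + 3))/5 = 9 + (0 - 1*(-1))/5 = 9 + (0 + 1)/5 = 9 + (1/5)*1 = 9 + 1/5 = 46/5 ≈ 9.2000)
M(W, j) = W**2
D = 2041/25 (D = -3 + (46/5)**2 = -3 + 2116/25 = 2041/25 ≈ 81.640)
y(p) = sqrt(2041/25 + p) (y(p) = sqrt(p + 2041/25) = sqrt(2041/25 + p))
B = -2*sqrt(479)/5 (B = -sqrt(2041 + 25*(-5))/5 = -sqrt(2041 - 125)/5 = -sqrt(1916)/5 = -2*sqrt(479)/5 ≈ -8.7544)
B**4 = (-2*sqrt(479)/5)**4 = 3671056/625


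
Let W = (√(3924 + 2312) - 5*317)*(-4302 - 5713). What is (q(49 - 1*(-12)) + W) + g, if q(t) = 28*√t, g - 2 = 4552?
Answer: 15878329 - 20030*√1559 + 28*√61 ≈ 1.5088e+7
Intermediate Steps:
g = 4554 (g = 2 + 4552 = 4554)
W = 15873775 - 20030*√1559 (W = (√6236 - 1585)*(-10015) = (2*√1559 - 1585)*(-10015) = (-1585 + 2*√1559)*(-10015) = 15873775 - 20030*√1559 ≈ 1.5083e+7)
(q(49 - 1*(-12)) + W) + g = (28*√(49 - 1*(-12)) + (15873775 - 20030*√1559)) + 4554 = (28*√(49 + 12) + (15873775 - 20030*√1559)) + 4554 = (28*√61 + (15873775 - 20030*√1559)) + 4554 = (15873775 - 20030*√1559 + 28*√61) + 4554 = 15878329 - 20030*√1559 + 28*√61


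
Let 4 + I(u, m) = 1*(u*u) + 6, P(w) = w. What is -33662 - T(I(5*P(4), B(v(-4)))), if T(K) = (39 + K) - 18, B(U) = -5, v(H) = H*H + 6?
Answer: -34085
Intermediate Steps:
v(H) = 6 + H² (v(H) = H² + 6 = 6 + H²)
I(u, m) = 2 + u² (I(u, m) = -4 + (1*(u*u) + 6) = -4 + (1*u² + 6) = -4 + (u² + 6) = -4 + (6 + u²) = 2 + u²)
T(K) = 21 + K
-33662 - T(I(5*P(4), B(v(-4)))) = -33662 - (21 + (2 + (5*4)²)) = -33662 - (21 + (2 + 20²)) = -33662 - (21 + (2 + 400)) = -33662 - (21 + 402) = -33662 - 1*423 = -33662 - 423 = -34085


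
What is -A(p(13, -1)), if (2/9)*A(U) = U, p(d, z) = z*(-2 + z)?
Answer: -27/2 ≈ -13.500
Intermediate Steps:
A(U) = 9*U/2
-A(p(13, -1)) = -9*(-(-2 - 1))/2 = -9*(-1*(-3))/2 = -9*3/2 = -1*27/2 = -27/2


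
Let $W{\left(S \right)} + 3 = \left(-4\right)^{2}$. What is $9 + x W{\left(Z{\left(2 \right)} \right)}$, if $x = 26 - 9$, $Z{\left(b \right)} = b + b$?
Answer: $230$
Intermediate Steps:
$Z{\left(b \right)} = 2 b$
$W{\left(S \right)} = 13$ ($W{\left(S \right)} = -3 + \left(-4\right)^{2} = -3 + 16 = 13$)
$x = 17$
$9 + x W{\left(Z{\left(2 \right)} \right)} = 9 + 17 \cdot 13 = 9 + 221 = 230$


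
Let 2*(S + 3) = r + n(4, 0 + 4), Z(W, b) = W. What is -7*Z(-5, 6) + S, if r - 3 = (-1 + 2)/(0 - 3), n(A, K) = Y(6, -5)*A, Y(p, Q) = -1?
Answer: 94/3 ≈ 31.333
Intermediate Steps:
n(A, K) = -A
r = 8/3 (r = 3 + (-1 + 2)/(0 - 3) = 3 + 1/(-3) = 3 + 1*(-⅓) = 3 - ⅓ = 8/3 ≈ 2.6667)
S = -11/3 (S = -3 + (8/3 - 1*4)/2 = -3 + (8/3 - 4)/2 = -3 + (½)*(-4/3) = -3 - ⅔ = -11/3 ≈ -3.6667)
-7*Z(-5, 6) + S = -7*(-5) - 11/3 = 35 - 11/3 = 94/3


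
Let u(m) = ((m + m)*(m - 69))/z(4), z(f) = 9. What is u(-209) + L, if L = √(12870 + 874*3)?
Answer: 116204/9 + 2*√3873 ≈ 13036.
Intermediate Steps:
u(m) = 2*m*(-69 + m)/9 (u(m) = ((m + m)*(m - 69))/9 = ((2*m)*(-69 + m))*(⅑) = (2*m*(-69 + m))*(⅑) = 2*m*(-69 + m)/9)
L = 2*√3873 (L = √(12870 + 2622) = √15492 = 2*√3873 ≈ 124.47)
u(-209) + L = (2/9)*(-209)*(-69 - 209) + 2*√3873 = (2/9)*(-209)*(-278) + 2*√3873 = 116204/9 + 2*√3873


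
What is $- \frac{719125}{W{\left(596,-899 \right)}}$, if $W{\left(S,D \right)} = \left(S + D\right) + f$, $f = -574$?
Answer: $\frac{719125}{877} \approx 819.98$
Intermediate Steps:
$W{\left(S,D \right)} = -574 + D + S$ ($W{\left(S,D \right)} = \left(S + D\right) - 574 = \left(D + S\right) - 574 = -574 + D + S$)
$- \frac{719125}{W{\left(596,-899 \right)}} = - \frac{719125}{-574 - 899 + 596} = - \frac{719125}{-877} = \left(-719125\right) \left(- \frac{1}{877}\right) = \frac{719125}{877}$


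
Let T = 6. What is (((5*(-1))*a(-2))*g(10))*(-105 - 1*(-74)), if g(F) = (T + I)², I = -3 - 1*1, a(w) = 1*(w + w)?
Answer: -2480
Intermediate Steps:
a(w) = 2*w (a(w) = 1*(2*w) = 2*w)
I = -4 (I = -3 - 1 = -4)
g(F) = 4 (g(F) = (6 - 4)² = 2² = 4)
(((5*(-1))*a(-2))*g(10))*(-105 - 1*(-74)) = (((5*(-1))*(2*(-2)))*4)*(-105 - 1*(-74)) = (-5*(-4)*4)*(-105 + 74) = (20*4)*(-31) = 80*(-31) = -2480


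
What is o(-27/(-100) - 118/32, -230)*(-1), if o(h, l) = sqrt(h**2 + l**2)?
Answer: -sqrt(8465868689)/400 ≈ -230.03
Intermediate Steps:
o(-27/(-100) - 118/32, -230)*(-1) = sqrt((-27/(-100) - 118/32)**2 + (-230)**2)*(-1) = sqrt((-27*(-1/100) - 118*1/32)**2 + 52900)*(-1) = sqrt((27/100 - 59/16)**2 + 52900)*(-1) = sqrt((-1367/400)**2 + 52900)*(-1) = sqrt(1868689/160000 + 52900)*(-1) = sqrt(8465868689/160000)*(-1) = (sqrt(8465868689)/400)*(-1) = -sqrt(8465868689)/400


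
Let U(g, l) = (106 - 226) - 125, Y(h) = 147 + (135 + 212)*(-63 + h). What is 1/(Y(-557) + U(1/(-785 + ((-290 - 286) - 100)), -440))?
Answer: -1/215238 ≈ -4.6460e-6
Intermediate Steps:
Y(h) = -21714 + 347*h (Y(h) = 147 + 347*(-63 + h) = 147 + (-21861 + 347*h) = -21714 + 347*h)
U(g, l) = -245 (U(g, l) = -120 - 125 = -245)
1/(Y(-557) + U(1/(-785 + ((-290 - 286) - 100)), -440)) = 1/((-21714 + 347*(-557)) - 245) = 1/((-21714 - 193279) - 245) = 1/(-214993 - 245) = 1/(-215238) = -1/215238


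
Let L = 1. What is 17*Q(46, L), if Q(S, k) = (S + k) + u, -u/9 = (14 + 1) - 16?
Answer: 952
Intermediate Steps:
u = 9 (u = -9*((14 + 1) - 16) = -9*(15 - 16) = -9*(-1) = 9)
Q(S, k) = 9 + S + k (Q(S, k) = (S + k) + 9 = 9 + S + k)
17*Q(46, L) = 17*(9 + 46 + 1) = 17*56 = 952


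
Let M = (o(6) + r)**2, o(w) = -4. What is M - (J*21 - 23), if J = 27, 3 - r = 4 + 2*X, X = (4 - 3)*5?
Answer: -319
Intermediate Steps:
X = 5 (X = 1*5 = 5)
r = -11 (r = 3 - (4 + 2*5) = 3 - (4 + 10) = 3 - 1*14 = 3 - 14 = -11)
M = 225 (M = (-4 - 11)**2 = (-15)**2 = 225)
M - (J*21 - 23) = 225 - (27*21 - 23) = 225 - (567 - 23) = 225 - 1*544 = 225 - 544 = -319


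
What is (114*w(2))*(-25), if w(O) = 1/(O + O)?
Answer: -1425/2 ≈ -712.50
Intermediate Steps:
w(O) = 1/(2*O)
(114*w(2))*(-25) = (114*((½)/2))*(-25) = (114*((½)*(½)))*(-25) = (114*(¼))*(-25) = (57/2)*(-25) = -1425/2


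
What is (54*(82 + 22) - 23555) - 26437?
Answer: -44376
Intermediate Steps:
(54*(82 + 22) - 23555) - 26437 = (54*104 - 23555) - 26437 = (5616 - 23555) - 26437 = -17939 - 26437 = -44376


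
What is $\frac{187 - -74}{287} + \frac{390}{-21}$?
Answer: $- \frac{5069}{287} \approx -17.662$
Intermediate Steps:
$\frac{187 - -74}{287} + \frac{390}{-21} = \left(187 + 74\right) \frac{1}{287} + 390 \left(- \frac{1}{21}\right) = 261 \cdot \frac{1}{287} - \frac{130}{7} = \frac{261}{287} - \frac{130}{7} = - \frac{5069}{287}$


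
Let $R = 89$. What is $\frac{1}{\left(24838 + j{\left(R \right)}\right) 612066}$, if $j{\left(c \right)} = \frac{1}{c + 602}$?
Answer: $\frac{691}{10504924869894} \approx 6.5779 \cdot 10^{-11}$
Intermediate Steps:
$j{\left(c \right)} = \frac{1}{602 + c}$
$\frac{1}{\left(24838 + j{\left(R \right)}\right) 612066} = \frac{1}{\left(24838 + \frac{1}{602 + 89}\right) 612066} = \frac{1}{24838 + \frac{1}{691}} \cdot \frac{1}{612066} = \frac{1}{\frac{17163059}{691}} \cdot \frac{1}{612066} = \frac{691}{17163059} \cdot \frac{1}{612066} = \frac{691}{10504924869894}$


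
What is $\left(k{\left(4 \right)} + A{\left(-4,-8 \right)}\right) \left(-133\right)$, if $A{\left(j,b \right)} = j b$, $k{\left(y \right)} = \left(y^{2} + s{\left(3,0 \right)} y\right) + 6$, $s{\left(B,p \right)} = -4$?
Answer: $-5054$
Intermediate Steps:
$k{\left(y \right)} = 6 + y^{2} - 4 y$ ($k{\left(y \right)} = \left(y^{2} - 4 y\right) + 6 = 6 + y^{2} - 4 y$)
$A{\left(j,b \right)} = b j$
$\left(k{\left(4 \right)} + A{\left(-4,-8 \right)}\right) \left(-133\right) = \left(\left(6 + 4^{2} - 16\right) - -32\right) \left(-133\right) = \left(\left(6 + 16 - 16\right) + 32\right) \left(-133\right) = \left(6 + 32\right) \left(-133\right) = 38 \left(-133\right) = -5054$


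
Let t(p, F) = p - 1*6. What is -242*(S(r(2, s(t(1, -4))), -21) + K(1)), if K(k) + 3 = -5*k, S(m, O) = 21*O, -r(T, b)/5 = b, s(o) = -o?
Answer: 108658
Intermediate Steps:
t(p, F) = -6 + p (t(p, F) = p - 6 = -6 + p)
r(T, b) = -5*b
K(k) = -3 - 5*k
-242*(S(r(2, s(t(1, -4))), -21) + K(1)) = -242*(21*(-21) + (-3 - 5*1)) = -242*(-441 + (-3 - 5)) = -242*(-441 - 8) = -242*(-449) = 108658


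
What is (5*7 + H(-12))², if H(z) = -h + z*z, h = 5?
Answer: 30276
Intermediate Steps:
H(z) = -5 + z² (H(z) = -1*5 + z*z = -5 + z²)
(5*7 + H(-12))² = (5*7 + (-5 + (-12)²))² = (35 + (-5 + 144))² = (35 + 139)² = 174² = 30276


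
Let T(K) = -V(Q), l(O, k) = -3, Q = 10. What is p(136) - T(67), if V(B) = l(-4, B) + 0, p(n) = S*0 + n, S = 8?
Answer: 133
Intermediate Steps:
p(n) = n (p(n) = 8*0 + n = 0 + n = n)
V(B) = -3 (V(B) = -3 + 0 = -3)
T(K) = 3 (T(K) = -1*(-3) = 3)
p(136) - T(67) = 136 - 1*3 = 136 - 3 = 133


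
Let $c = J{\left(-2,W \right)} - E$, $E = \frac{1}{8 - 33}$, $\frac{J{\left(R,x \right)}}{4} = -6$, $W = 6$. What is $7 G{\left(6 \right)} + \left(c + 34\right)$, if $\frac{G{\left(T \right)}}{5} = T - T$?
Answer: $\frac{251}{25} \approx 10.04$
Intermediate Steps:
$J{\left(R,x \right)} = -24$ ($J{\left(R,x \right)} = 4 \left(-6\right) = -24$)
$G{\left(T \right)} = 0$ ($G{\left(T \right)} = 5 \left(T - T\right) = 5 \cdot 0 = 0$)
$E = - \frac{1}{25}$ ($E = \frac{1}{-25} = - \frac{1}{25} \approx -0.04$)
$c = - \frac{599}{25}$ ($c = -24 - - \frac{1}{25} = -24 + \frac{1}{25} = - \frac{599}{25} \approx -23.96$)
$7 G{\left(6 \right)} + \left(c + 34\right) = 7 \cdot 0 + \left(- \frac{599}{25} + 34\right) = 0 + \frac{251}{25} = \frac{251}{25}$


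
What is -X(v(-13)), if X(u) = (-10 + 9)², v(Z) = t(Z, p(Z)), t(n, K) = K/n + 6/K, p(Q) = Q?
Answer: -1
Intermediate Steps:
t(n, K) = 6/K + K/n
v(Z) = 1 + 6/Z (v(Z) = 6/Z + Z/Z = 6/Z + 1 = 1 + 6/Z)
X(u) = 1 (X(u) = (-1)² = 1)
-X(v(-13)) = -1*1 = -1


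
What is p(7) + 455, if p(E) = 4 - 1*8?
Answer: 451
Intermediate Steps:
p(E) = -4 (p(E) = 4 - 8 = -4)
p(7) + 455 = -4 + 455 = 451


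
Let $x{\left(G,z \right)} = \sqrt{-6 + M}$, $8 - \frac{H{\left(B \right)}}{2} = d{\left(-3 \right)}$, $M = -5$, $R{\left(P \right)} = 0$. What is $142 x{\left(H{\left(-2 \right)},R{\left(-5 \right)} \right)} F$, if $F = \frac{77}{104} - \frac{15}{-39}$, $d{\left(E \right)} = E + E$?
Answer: $\frac{639 i \sqrt{11}}{4} \approx 529.83 i$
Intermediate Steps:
$d{\left(E \right)} = 2 E$
$H{\left(B \right)} = 28$ ($H{\left(B \right)} = 16 - 2 \cdot 2 \left(-3\right) = 16 - -12 = 16 + 12 = 28$)
$x{\left(G,z \right)} = i \sqrt{11}$ ($x{\left(G,z \right)} = \sqrt{-6 - 5} = \sqrt{-11} = i \sqrt{11}$)
$F = \frac{9}{8}$ ($F = 77 \cdot \frac{1}{104} - - \frac{5}{13} = \frac{77}{104} + \frac{5}{13} = \frac{9}{8} \approx 1.125$)
$142 x{\left(H{\left(-2 \right)},R{\left(-5 \right)} \right)} F = 142 i \sqrt{11} \cdot \frac{9}{8} = \frac{639 i \sqrt{11}}{4}$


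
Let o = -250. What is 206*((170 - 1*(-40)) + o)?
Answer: -8240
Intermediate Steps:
206*((170 - 1*(-40)) + o) = 206*((170 - 1*(-40)) - 250) = 206*((170 + 40) - 250) = 206*(210 - 250) = 206*(-40) = -8240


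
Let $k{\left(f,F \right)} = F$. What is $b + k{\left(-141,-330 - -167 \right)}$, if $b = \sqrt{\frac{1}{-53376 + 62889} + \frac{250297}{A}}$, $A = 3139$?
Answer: $-163 + \frac{10 \sqrt{79002351199555}}{9953769} \approx -154.07$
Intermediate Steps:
$b = \frac{10 \sqrt{79002351199555}}{9953769}$ ($b = \sqrt{\frac{1}{-53376 + 62889} + \frac{250297}{3139}} = \sqrt{\frac{1}{9513} + 250297 \cdot \frac{1}{3139}} = \sqrt{\frac{1}{9513} + \frac{250297}{3139}} = \sqrt{\frac{2381078500}{29861307}} = \frac{10 \sqrt{79002351199555}}{9953769} \approx 8.9296$)
$b + k{\left(-141,-330 - -167 \right)} = \frac{10 \sqrt{79002351199555}}{9953769} - 163 = -163 + \frac{10 \sqrt{79002351199555}}{9953769}$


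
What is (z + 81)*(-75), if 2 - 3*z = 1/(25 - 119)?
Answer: -575775/94 ≈ -6125.3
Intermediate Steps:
z = 63/94 (z = 2/3 - 1/(3*(25 - 119)) = 2/3 - 1/3/(-94) = 2/3 - 1/3*(-1/94) = 2/3 + 1/282 = 63/94 ≈ 0.67021)
(z + 81)*(-75) = (63/94 + 81)*(-75) = (7677/94)*(-75) = -575775/94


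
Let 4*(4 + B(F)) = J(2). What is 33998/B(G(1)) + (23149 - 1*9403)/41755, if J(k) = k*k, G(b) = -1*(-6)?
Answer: -1419545252/125265 ≈ -11332.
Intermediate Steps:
G(b) = 6
J(k) = k**2
B(F) = -3 (B(F) = -4 + (1/4)*2**2 = -4 + (1/4)*4 = -4 + 1 = -3)
33998/B(G(1)) + (23149 - 1*9403)/41755 = 33998/(-3) + (23149 - 1*9403)/41755 = 33998*(-1/3) + (23149 - 9403)*(1/41755) = -33998/3 + 13746*(1/41755) = -33998/3 + 13746/41755 = -1419545252/125265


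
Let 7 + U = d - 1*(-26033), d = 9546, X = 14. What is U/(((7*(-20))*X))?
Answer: -8893/490 ≈ -18.149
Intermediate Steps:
U = 35572 (U = -7 + (9546 - 1*(-26033)) = -7 + (9546 + 26033) = -7 + 35579 = 35572)
U/(((7*(-20))*X)) = 35572/(((7*(-20))*14)) = 35572/((-140*14)) = 35572/(-1960) = 35572*(-1/1960) = -8893/490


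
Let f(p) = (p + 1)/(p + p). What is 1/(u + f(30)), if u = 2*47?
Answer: 60/5671 ≈ 0.010580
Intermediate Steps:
u = 94
f(p) = (1 + p)/(2*p) (f(p) = (1 + p)/((2*p)) = (1 + p)*(1/(2*p)) = (1 + p)/(2*p))
1/(u + f(30)) = 1/(94 + (½)*(1 + 30)/30) = 1/(94 + (½)*(1/30)*31) = 1/(94 + 31/60) = 1/(5671/60) = 60/5671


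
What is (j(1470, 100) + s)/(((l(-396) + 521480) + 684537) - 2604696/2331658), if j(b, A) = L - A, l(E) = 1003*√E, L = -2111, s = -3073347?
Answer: -5041347765945871011928590/1977400774119223558077949 + 25156244860157473946604*I*√11/1977400774119223558077949 ≈ -2.5495 + 0.042194*I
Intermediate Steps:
j(b, A) = -2111 - A
(j(1470, 100) + s)/(((l(-396) + 521480) + 684537) - 2604696/2331658) = ((-2111 - 1*100) - 3073347)/(((1003*√(-396) + 521480) + 684537) - 2604696/2331658) = ((-2111 - 100) - 3073347)/(((1003*(6*I*√11) + 521480) + 684537) - 2604696*1/2331658) = (-2211 - 3073347)/(((6018*I*√11 + 521480) + 684537) - 1302348/1165829) = -3075558/(((521480 + 6018*I*√11) + 684537) - 1302348/1165829) = -3075558/((1206017 + 6018*I*√11) - 1302348/1165829) = -3075558/(1406008290745/1165829 + 6018*I*√11)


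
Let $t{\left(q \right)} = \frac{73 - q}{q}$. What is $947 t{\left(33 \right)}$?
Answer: $\frac{37880}{33} \approx 1147.9$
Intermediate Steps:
$t{\left(q \right)} = \frac{73 - q}{q}$
$947 t{\left(33 \right)} = 947 \frac{73 - 33}{33} = 947 \cdot \frac{1}{33} \cdot 40 = 947 \cdot \frac{40}{33} = \frac{37880}{33}$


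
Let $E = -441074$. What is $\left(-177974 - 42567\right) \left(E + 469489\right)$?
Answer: $-6266672515$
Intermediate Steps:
$\left(-177974 - 42567\right) \left(E + 469489\right) = \left(-177974 - 42567\right) \left(-441074 + 469489\right) = \left(-220541\right) 28415 = -6266672515$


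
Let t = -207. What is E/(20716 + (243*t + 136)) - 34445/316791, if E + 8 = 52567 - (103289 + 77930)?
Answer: 5677708465/1332739737 ≈ 4.2602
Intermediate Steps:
E = -128660 (E = -8 + (52567 - (103289 + 77930)) = -8 + (52567 - 1*181219) = -8 + (52567 - 181219) = -8 - 128652 = -128660)
E/(20716 + (243*t + 136)) - 34445/316791 = -128660/(20716 + (243*(-207) + 136)) - 34445/316791 = -128660/(20716 + (-50301 + 136)) - 34445*1/316791 = -128660/(20716 - 50165) - 34445/316791 = -128660/(-29449) - 34445/316791 = -128660*(-1/29449) - 34445/316791 = 18380/4207 - 34445/316791 = 5677708465/1332739737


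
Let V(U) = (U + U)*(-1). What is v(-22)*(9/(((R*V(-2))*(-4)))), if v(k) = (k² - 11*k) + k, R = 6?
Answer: -66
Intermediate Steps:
V(U) = -2*U (V(U) = (2*U)*(-1) = -2*U)
v(k) = k² - 10*k
v(-22)*(9/(((R*V(-2))*(-4)))) = (-22*(-10 - 22))*(9/(((6*(-2*(-2)))*(-4)))) = (-22*(-32))*(9/(((6*4)*(-4)))) = 704*(9/((24*(-4)))) = 704*(9/(-96)) = 704*(9*(-1/96)) = 704*(-3/32) = -66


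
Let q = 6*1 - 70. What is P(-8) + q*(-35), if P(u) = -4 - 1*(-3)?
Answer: 2239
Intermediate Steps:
q = -64 (q = 6 - 70 = -64)
P(u) = -1 (P(u) = -4 + 3 = -1)
P(-8) + q*(-35) = -1 - 64*(-35) = -1 + 2240 = 2239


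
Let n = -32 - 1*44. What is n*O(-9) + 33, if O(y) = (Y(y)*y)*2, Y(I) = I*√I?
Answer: 33 - 36936*I ≈ 33.0 - 36936.0*I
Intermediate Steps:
n = -76 (n = -32 - 44 = -76)
Y(I) = I^(3/2)
O(y) = 2*y^(5/2) (O(y) = (y^(3/2)*y)*2 = y^(5/2)*2 = 2*y^(5/2))
n*O(-9) + 33 = -152*(-9)^(5/2) + 33 = -152*243*I + 33 = -36936*I + 33 = 33 - 36936*I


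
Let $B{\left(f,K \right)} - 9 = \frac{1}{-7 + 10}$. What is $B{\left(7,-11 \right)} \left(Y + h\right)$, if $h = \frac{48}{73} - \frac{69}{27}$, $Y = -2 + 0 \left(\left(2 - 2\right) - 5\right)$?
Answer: $- \frac{71708}{1971} \approx -36.382$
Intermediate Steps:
$B{\left(f,K \right)} = \frac{28}{3}$ ($B{\left(f,K \right)} = 9 + \frac{1}{-7 + 10} = 9 + \frac{1}{3} = \frac{28}{3}$)
$Y = -2$ ($Y = -2 + 0 \left(0 - 5\right) = -2 + 0 \left(-5\right) = -2 + 0 = -2$)
$h = - \frac{1247}{657}$ ($h = 48 \cdot \frac{1}{73} - \frac{23}{9} = \frac{48}{73} - \frac{23}{9} = - \frac{1247}{657} \approx -1.898$)
$B{\left(7,-11 \right)} \left(Y + h\right) = \frac{28 \left(-2 - \frac{1247}{657}\right)}{3} = \frac{28}{3} \left(- \frac{2561}{657}\right) = - \frac{71708}{1971}$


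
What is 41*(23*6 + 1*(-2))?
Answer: 5576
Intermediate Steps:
41*(23*6 + 1*(-2)) = 41*(138 - 2) = 41*136 = 5576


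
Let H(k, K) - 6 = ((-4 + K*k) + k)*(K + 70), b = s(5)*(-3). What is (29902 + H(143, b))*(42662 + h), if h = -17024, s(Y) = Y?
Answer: -2061859236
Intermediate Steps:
b = -15 (b = 5*(-3) = -15)
H(k, K) = 6 + (70 + K)*(-4 + k + K*k) (H(k, K) = 6 + ((-4 + K*k) + k)*(K + 70) = 6 + (-4 + k + K*k)*(70 + K) = 6 + (70 + K)*(-4 + k + K*k))
(29902 + H(143, b))*(42662 + h) = (29902 + (-274 - 4*(-15) + 70*143 + 143*(-15)**2 + 71*(-15)*143))*(42662 - 17024) = (29902 + (-274 + 60 + 10010 + 143*225 - 152295))*25638 = (29902 + (-274 + 60 + 10010 + 32175 - 152295))*25638 = (29902 - 110324)*25638 = -80422*25638 = -2061859236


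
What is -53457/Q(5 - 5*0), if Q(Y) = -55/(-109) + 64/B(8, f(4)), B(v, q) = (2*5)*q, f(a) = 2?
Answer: -9711355/673 ≈ -14430.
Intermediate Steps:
B(v, q) = 10*q
Q(Y) = 2019/545 (Q(Y) = -55/(-109) + 64/((10*2)) = -55*(-1/109) + 64/20 = 55/109 + 64*(1/20) = 55/109 + 16/5 = 2019/545)
-53457/Q(5 - 5*0) = -53457/2019/545 = -53457*545/2019 = -9711355/673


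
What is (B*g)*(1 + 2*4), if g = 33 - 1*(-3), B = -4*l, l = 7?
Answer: -9072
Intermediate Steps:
B = -28 (B = -4*7 = -28)
g = 36 (g = 33 + 3 = 36)
(B*g)*(1 + 2*4) = (-28*36)*(1 + 2*4) = -1008*(1 + 8) = -1008*9 = -9072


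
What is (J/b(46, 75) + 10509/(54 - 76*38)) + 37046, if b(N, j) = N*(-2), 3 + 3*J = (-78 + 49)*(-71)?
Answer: 7242015319/195546 ≈ 37035.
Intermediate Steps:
J = 2056/3 (J = -1 + ((-78 + 49)*(-71))/3 = -1 + (-29*(-71))/3 = -1 + (⅓)*2059 = -1 + 2059/3 = 2056/3 ≈ 685.33)
b(N, j) = -2*N
(J/b(46, 75) + 10509/(54 - 76*38)) + 37046 = (2056/(3*((-2*46))) + 10509/(54 - 76*38)) + 37046 = ((2056/3)/(-92) + 10509/(54 - 2888)) + 37046 = ((2056/3)*(-1/92) + 10509/(-2834)) + 37046 = (-514/69 + 10509*(-1/2834)) + 37046 = (-514/69 - 10509/2834) + 37046 = -2181797/195546 + 37046 = 7242015319/195546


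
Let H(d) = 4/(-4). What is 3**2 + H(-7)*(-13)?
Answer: 22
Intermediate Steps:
H(d) = -1 (H(d) = 4*(-1/4) = -1)
3**2 + H(-7)*(-13) = 3**2 - 1*(-13) = 9 + 13 = 22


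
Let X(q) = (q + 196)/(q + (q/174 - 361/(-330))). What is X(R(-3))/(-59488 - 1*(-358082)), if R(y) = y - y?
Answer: 32340/53896217 ≈ 0.00060004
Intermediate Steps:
R(y) = 0
X(q) = (196 + q)/(361/330 + 175*q/174) (X(q) = (196 + q)/(q + (q*(1/174) - 361*(-1/330))) = (196 + q)/(q + (q/174 + 361/330)) = (196 + q)/(q + (361/330 + q/174)) = (196 + q)/(361/330 + 175*q/174))
X(R(-3))/(-59488 - 1*(-358082)) = (9570*(196 + 0)/(10469 + 9625*0))/(-59488 - 1*(-358082)) = (9570*196/(10469 + 0))/(-59488 + 358082) = (9570*196/10469)/298594 = (9570*(1/10469)*196)*(1/298594) = (64680/361)*(1/298594) = 32340/53896217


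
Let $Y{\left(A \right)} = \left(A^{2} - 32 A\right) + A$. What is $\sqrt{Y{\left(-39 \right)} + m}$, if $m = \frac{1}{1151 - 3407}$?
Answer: $\frac{17 \sqrt{3004851}}{564} \approx 52.249$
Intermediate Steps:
$Y{\left(A \right)} = A^{2} - 31 A$
$m = - \frac{1}{2256}$ ($m = \frac{1}{-2256} = - \frac{1}{2256} \approx -0.00044326$)
$\sqrt{Y{\left(-39 \right)} + m} = \sqrt{- 39 \left(-31 - 39\right) - \frac{1}{2256}} = \sqrt{\left(-39\right) \left(-70\right) - \frac{1}{2256}} = \sqrt{2730 - \frac{1}{2256}} = \sqrt{\frac{6158879}{2256}} = \frac{17 \sqrt{3004851}}{564}$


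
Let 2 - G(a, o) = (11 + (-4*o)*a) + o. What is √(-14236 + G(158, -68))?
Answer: I*√57153 ≈ 239.07*I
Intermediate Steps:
G(a, o) = -9 - o + 4*a*o (G(a, o) = 2 - ((11 + (-4*o)*a) + o) = 2 - ((11 - 4*a*o) + o) = 2 - (11 + o - 4*a*o) = 2 + (-11 - o + 4*a*o) = -9 - o + 4*a*o)
√(-14236 + G(158, -68)) = √(-14236 + (-9 - 1*(-68) + 4*158*(-68))) = √(-14236 + (-9 + 68 - 42976)) = √(-14236 - 42917) = √(-57153) = I*√57153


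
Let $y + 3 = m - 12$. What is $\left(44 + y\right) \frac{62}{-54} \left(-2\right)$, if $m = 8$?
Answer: $\frac{2294}{27} \approx 84.963$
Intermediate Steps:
$y = -7$ ($y = -3 + \left(8 - 12\right) = -3 - 4 = -7$)
$\left(44 + y\right) \frac{62}{-54} \left(-2\right) = \left(44 - 7\right) \frac{62}{-54} \left(-2\right) = 37 \cdot 62 \left(- \frac{1}{54}\right) \left(-2\right) = 37 \left(- \frac{31}{27}\right) \left(-2\right) = \left(- \frac{1147}{27}\right) \left(-2\right) = \frac{2294}{27}$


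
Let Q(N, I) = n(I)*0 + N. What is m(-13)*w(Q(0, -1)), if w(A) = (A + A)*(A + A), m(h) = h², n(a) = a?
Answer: 0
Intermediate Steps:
Q(N, I) = N (Q(N, I) = I*0 + N = 0 + N = N)
w(A) = 4*A² (w(A) = (2*A)*(2*A) = 4*A²)
m(-13)*w(Q(0, -1)) = (-13)²*(4*0²) = 169*(4*0) = 169*0 = 0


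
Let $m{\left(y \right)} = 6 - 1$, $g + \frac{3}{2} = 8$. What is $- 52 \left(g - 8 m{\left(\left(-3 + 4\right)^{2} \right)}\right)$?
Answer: $1742$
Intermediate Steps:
$g = \frac{13}{2}$ ($g = - \frac{3}{2} + 8 = \frac{13}{2} \approx 6.5$)
$m{\left(y \right)} = 5$
$- 52 \left(g - 8 m{\left(\left(-3 + 4\right)^{2} \right)}\right) = - 52 \left(\frac{13}{2} - 40\right) = \left(-52\right) \left(- \frac{67}{2}\right) = 1742$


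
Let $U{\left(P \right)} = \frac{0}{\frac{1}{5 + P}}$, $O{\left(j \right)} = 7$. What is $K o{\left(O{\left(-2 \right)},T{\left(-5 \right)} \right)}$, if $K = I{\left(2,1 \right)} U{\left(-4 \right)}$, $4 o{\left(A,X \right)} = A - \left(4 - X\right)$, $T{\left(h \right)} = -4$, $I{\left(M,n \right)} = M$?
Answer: $0$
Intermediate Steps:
$U{\left(P \right)} = 0$ ($U{\left(P \right)} = 0 \left(5 + P\right) = 0$)
$o{\left(A,X \right)} = -1 + \frac{A}{4} + \frac{X}{4}$ ($o{\left(A,X \right)} = \frac{A - \left(4 - X\right)}{4} = \frac{A + \left(-4 + X\right)}{4} = \frac{-4 + A + X}{4} = -1 + \frac{A}{4} + \frac{X}{4}$)
$K = 0$ ($K = 2 \cdot 0 = 0$)
$K o{\left(O{\left(-2 \right)},T{\left(-5 \right)} \right)} = 0 \left(-1 + \frac{1}{4} \cdot 7 + \frac{1}{4} \left(-4\right)\right) = 0 \left(-1 + \frac{7}{4} - 1\right) = 0 \left(- \frac{1}{4}\right) = 0$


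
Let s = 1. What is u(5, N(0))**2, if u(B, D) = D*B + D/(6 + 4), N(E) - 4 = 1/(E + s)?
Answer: 2601/4 ≈ 650.25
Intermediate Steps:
N(E) = 4 + 1/(1 + E) (N(E) = 4 + 1/(E + 1) = 4 + 1/(1 + E))
u(B, D) = D/10 + B*D (u(B, D) = B*D + D/10 = D/10 + B*D)
u(5, N(0))**2 = (((5 + 4*0)/(1 + 0))*(1/10 + 5))**2 = (((5 + 0)/1)*(51/10))**2 = ((1*5)*(51/10))**2 = (5*(51/10))**2 = (51/2)**2 = 2601/4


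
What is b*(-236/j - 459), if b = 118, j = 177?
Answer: -162958/3 ≈ -54319.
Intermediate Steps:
b*(-236/j - 459) = 118*(-236/177 - 459) = 118*(-236*1/177 - 459) = 118*(-4/3 - 459) = 118*(-1381/3) = -162958/3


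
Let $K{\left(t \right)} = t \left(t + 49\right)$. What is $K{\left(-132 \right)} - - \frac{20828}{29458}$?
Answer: $\frac{161381338}{14729} \approx 10957.0$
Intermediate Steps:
$K{\left(t \right)} = t \left(49 + t\right)$
$K{\left(-132 \right)} - - \frac{20828}{29458} = - 132 \left(49 - 132\right) - - \frac{20828}{29458} = \left(-132\right) \left(-83\right) - \left(-20828\right) \frac{1}{29458} = 10956 - - \frac{10414}{14729} = 10956 + \frac{10414}{14729} = \frac{161381338}{14729}$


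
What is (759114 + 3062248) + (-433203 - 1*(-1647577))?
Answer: 5035736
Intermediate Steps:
(759114 + 3062248) + (-433203 - 1*(-1647577)) = 3821362 + (-433203 + 1647577) = 3821362 + 1214374 = 5035736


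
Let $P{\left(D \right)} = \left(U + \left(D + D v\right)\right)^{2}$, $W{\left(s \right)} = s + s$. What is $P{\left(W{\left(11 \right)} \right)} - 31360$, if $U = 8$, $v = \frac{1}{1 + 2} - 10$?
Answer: $\frac{18064}{9} \approx 2007.1$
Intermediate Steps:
$v = - \frac{29}{3}$ ($v = \frac{1}{3} - 10 = - \frac{29}{3} \approx -9.6667$)
$W{\left(s \right)} = 2 s$
$P{\left(D \right)} = \left(8 - \frac{26 D}{3}\right)^{2}$ ($P{\left(D \right)} = \left(8 + \left(D + D \left(- \frac{29}{3}\right)\right)\right)^{2} = \left(8 + \left(D - \frac{29 D}{3}\right)\right)^{2} = \left(8 - \frac{26 D}{3}\right)^{2}$)
$P{\left(W{\left(11 \right)} \right)} - 31360 = \frac{4 \left(12 - 13 \cdot 2 \cdot 11\right)^{2}}{9} - 31360 = \frac{4 \left(12 - 286\right)^{2}}{9} - 31360 = \frac{4 \left(-274\right)^{2}}{9} - 31360 = \frac{4}{9} \cdot 75076 - 31360 = \frac{300304}{9} - 31360 = \frac{18064}{9}$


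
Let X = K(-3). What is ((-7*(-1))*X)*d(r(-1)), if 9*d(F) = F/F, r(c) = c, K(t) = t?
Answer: -7/3 ≈ -2.3333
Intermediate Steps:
X = -3
d(F) = 1/9 (d(F) = (F/F)/9 = (1/9)*1 = 1/9)
((-7*(-1))*X)*d(r(-1)) = (-7*(-1)*(-3))*(1/9) = (7*(-3))*(1/9) = -21*1/9 = -7/3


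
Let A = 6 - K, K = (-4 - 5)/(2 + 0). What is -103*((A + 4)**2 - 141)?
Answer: -28531/4 ≈ -7132.8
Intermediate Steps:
K = -9/2 ≈ -4.5000
A = 21/2 (A = 6 - 1*(-9/2) = 6 + 9/2 = 21/2 ≈ 10.500)
-103*((A + 4)**2 - 141) = -103*((21/2 + 4)**2 - 141) = -103*((29/2)**2 - 141) = -103*(841/4 - 141) = -103*277/4 = -28531/4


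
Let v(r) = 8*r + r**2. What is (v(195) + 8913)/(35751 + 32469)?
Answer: 8083/11370 ≈ 0.71091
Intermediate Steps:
v(r) = r**2 + 8*r
(v(195) + 8913)/(35751 + 32469) = (195*(8 + 195) + 8913)/(35751 + 32469) = (195*203 + 8913)/68220 = (39585 + 8913)*(1/68220) = 48498*(1/68220) = 8083/11370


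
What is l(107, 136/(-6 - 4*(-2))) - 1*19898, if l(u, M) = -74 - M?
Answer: -20040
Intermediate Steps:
l(107, 136/(-6 - 4*(-2))) - 1*19898 = (-74 - 136/(-6 - 4*(-2))) - 1*19898 = (-74 - 136/(-6 + 8)) - 19898 = (-74 - 136/2) - 19898 = (-74 - 1*68) - 19898 = (-74 - 68) - 19898 = -142 - 19898 = -20040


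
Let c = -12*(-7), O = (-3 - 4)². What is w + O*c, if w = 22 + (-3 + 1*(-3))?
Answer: 4132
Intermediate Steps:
O = 49 (O = (-7)² = 49)
w = 16 (w = 22 + (-3 - 3) = 22 - 6 = 16)
c = 84
w + O*c = 16 + 49*84 = 16 + 4116 = 4132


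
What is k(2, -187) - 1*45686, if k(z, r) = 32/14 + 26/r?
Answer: -59800164/1309 ≈ -45684.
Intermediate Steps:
k(z, r) = 16/7 + 26/r (k(z, r) = 32*(1/14) + 26/r = 16/7 + 26/r)
k(2, -187) - 1*45686 = (16/7 + 26/(-187)) - 1*45686 = (16/7 + 26*(-1/187)) - 45686 = (16/7 - 26/187) - 45686 = 2810/1309 - 45686 = -59800164/1309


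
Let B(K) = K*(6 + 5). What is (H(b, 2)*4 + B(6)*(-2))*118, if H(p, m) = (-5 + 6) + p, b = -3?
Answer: -16520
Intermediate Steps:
B(K) = 11*K (B(K) = K*11 = 11*K)
H(p, m) = 1 + p
(H(b, 2)*4 + B(6)*(-2))*118 = ((1 - 3)*4 + (11*6)*(-2))*118 = (-2*4 + 66*(-2))*118 = (-8 - 132)*118 = -140*118 = -16520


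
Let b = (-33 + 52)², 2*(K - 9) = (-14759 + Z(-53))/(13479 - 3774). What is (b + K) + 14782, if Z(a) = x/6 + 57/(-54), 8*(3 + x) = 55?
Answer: 8469664145/559008 ≈ 15151.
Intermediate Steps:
x = 31/8 (x = -3 + (⅛)*55 = -3 + 55/8 = 31/8 ≈ 3.8750)
Z(a) = -59/144 (Z(a) = (31/8)/6 + 57/(-54) = (31/8)*(⅙) + 57*(-1/54) = 31/48 - 19/18 = -59/144)
K = 4606001/559008 (K = 9 + ((-14759 - 59/144)/(13479 - 3774))/2 = 9 + (-2125355/144/9705)/2 = 9 + (-2125355/144*1/9705)/2 = 9 + (½)*(-425071/279504) = 9 - 425071/559008 = 4606001/559008 ≈ 8.2396)
b = 361 (b = 19² = 361)
(b + K) + 14782 = (361 + 4606001/559008) + 14782 = 206407889/559008 + 14782 = 8469664145/559008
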